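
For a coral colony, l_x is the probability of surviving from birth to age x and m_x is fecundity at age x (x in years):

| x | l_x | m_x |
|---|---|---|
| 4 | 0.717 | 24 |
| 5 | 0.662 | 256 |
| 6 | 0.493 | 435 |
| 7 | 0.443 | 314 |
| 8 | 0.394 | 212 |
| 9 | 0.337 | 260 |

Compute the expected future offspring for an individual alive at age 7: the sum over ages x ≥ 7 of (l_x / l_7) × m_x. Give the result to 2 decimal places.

700.34

l_7 = 0.443. Conditional survival from age 7 to x is l_x / l_7.
  x=7: (0.443/0.443) × 314 = 314.0000
  x=8: (0.394/0.443) × 212 = 188.5508
  x=9: (0.337/0.443) × 260 = 197.7878
Sum = 314.0000 + 188.5508 + 197.7878 = 700.3386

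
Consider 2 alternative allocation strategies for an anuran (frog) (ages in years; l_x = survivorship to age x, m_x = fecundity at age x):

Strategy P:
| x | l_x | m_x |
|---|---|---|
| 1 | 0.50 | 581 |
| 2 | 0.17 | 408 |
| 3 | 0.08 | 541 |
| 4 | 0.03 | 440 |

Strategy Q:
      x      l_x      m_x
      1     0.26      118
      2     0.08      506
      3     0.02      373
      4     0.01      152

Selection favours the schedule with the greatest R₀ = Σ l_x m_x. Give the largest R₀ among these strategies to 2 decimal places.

Strategy P: R₀ = 0.50×581 + 0.17×408 + 0.08×541 + 0.03×440 = 416.3400
Strategy Q: R₀ = 0.26×118 + 0.08×506 + 0.02×373 + 0.01×152 = 80.1400
Highest R₀: strategy P with 416.3400.

416.34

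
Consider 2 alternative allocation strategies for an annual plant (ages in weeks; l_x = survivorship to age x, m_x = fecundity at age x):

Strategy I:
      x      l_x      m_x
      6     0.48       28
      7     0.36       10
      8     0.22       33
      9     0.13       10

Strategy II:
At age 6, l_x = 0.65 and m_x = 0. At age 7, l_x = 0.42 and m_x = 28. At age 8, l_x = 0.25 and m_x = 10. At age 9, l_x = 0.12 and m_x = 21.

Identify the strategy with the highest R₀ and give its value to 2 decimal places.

Strategy I: R₀ = 0.48×28 + 0.36×10 + 0.22×33 + 0.13×10 = 25.6000
Strategy II: R₀ = 0.65×0 + 0.42×28 + 0.25×10 + 0.12×21 = 16.7800
Highest R₀: strategy I with 25.6000.

25.60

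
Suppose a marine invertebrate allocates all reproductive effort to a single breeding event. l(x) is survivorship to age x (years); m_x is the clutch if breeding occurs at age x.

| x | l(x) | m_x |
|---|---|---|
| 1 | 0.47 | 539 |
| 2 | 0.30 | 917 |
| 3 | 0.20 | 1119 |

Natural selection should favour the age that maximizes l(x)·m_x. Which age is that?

2

Expected offspring if breeding at age x = l(x) × m_x:
  age 1: 0.47 × 539 = 253.330
  age 2: 0.30 × 917 = 275.100
  age 3: 0.20 × 1119 = 223.800
Maximum at age 2 (275.100).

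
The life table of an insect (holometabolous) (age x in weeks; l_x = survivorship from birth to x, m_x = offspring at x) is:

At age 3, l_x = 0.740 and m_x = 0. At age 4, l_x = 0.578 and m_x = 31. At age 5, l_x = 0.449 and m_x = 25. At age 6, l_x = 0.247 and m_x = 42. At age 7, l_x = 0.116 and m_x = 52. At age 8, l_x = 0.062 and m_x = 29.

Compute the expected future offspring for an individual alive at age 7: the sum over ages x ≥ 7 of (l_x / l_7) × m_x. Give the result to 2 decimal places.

l_7 = 0.116. Conditional survival from age 7 to x is l_x / l_7.
  x=7: (0.116/0.116) × 52 = 52.0000
  x=8: (0.062/0.116) × 29 = 15.5000
Sum = 52.0000 + 15.5000 = 67.5000

67.50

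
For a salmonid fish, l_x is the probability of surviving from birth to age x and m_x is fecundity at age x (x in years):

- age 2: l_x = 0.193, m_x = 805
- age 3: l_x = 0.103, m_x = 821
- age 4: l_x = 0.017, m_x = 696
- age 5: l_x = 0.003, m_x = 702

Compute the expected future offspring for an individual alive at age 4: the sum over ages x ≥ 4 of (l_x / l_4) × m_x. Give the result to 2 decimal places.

819.88

l_4 = 0.017. Conditional survival from age 4 to x is l_x / l_4.
  x=4: (0.017/0.017) × 696 = 696.0000
  x=5: (0.003/0.017) × 702 = 123.8824
Sum = 696.0000 + 123.8824 = 819.8824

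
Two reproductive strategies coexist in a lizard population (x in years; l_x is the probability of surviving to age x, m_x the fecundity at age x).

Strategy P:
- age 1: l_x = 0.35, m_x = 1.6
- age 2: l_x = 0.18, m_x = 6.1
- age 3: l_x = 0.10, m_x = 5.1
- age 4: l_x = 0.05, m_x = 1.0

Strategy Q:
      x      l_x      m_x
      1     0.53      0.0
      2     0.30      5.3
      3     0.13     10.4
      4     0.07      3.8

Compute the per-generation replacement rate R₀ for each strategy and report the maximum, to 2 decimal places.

Strategy P: R₀ = 0.35×1.6 + 0.18×6.1 + 0.10×5.1 + 0.05×1.0 = 2.2180
Strategy Q: R₀ = 0.53×0.0 + 0.30×5.3 + 0.13×10.4 + 0.07×3.8 = 3.2080
Highest R₀: strategy Q with 3.2080.

3.21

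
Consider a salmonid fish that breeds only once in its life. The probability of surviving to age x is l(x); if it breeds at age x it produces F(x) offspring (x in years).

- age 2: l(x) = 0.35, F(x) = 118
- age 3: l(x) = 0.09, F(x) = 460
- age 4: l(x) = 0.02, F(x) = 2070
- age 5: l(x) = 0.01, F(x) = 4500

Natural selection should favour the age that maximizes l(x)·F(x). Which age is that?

5

Expected offspring if breeding at age x = l(x) × F(x):
  age 2: 0.35 × 118 = 41.300
  age 3: 0.09 × 460 = 41.400
  age 4: 0.02 × 2070 = 41.400
  age 5: 0.01 × 4500 = 45.000
Maximum at age 5 (45.000).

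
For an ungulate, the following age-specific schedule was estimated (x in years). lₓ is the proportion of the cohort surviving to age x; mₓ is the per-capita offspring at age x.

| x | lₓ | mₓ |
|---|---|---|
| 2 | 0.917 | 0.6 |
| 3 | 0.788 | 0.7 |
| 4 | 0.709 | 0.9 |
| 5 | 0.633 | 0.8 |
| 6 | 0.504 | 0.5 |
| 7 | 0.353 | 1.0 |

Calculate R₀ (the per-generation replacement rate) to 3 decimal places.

2.851

R₀ = Σ lₓ mₓ:
  age 2: 0.917 × 0.6 = 0.5502
  age 3: 0.788 × 0.7 = 0.5516
  age 4: 0.709 × 0.9 = 0.6381
  age 5: 0.633 × 0.8 = 0.5064
  age 6: 0.504 × 0.5 = 0.2520
  age 7: 0.353 × 1.0 = 0.3530
R₀ = 0.5502 + 0.5516 + 0.6381 + 0.5064 + 0.2520 + 0.3530 = 2.8513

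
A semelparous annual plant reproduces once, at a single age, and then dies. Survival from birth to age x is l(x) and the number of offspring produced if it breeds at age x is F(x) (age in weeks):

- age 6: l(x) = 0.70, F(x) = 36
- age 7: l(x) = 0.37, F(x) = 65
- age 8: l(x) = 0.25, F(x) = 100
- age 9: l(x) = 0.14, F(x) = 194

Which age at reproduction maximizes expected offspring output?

9

Expected offspring if breeding at age x = l(x) × F(x):
  age 6: 0.70 × 36 = 25.200
  age 7: 0.37 × 65 = 24.050
  age 8: 0.25 × 100 = 25.000
  age 9: 0.14 × 194 = 27.160
Maximum at age 9 (27.160).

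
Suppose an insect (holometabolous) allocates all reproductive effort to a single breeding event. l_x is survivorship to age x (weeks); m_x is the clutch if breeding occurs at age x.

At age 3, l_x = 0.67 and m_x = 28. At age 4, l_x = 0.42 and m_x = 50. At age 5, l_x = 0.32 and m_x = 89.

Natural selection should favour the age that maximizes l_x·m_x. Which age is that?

Expected offspring if breeding at age x = l_x × m_x:
  age 3: 0.67 × 28 = 18.760
  age 4: 0.42 × 50 = 21.000
  age 5: 0.32 × 89 = 28.480
Maximum at age 5 (28.480).

5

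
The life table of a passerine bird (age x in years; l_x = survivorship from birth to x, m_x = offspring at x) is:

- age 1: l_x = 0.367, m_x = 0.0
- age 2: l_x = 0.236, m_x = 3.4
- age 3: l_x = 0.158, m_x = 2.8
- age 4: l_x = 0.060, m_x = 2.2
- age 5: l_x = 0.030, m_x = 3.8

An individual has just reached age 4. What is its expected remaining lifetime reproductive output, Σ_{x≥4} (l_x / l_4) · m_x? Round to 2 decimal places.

l_4 = 0.060. Conditional survival from age 4 to x is l_x / l_4.
  x=4: (0.060/0.060) × 2.2 = 2.2000
  x=5: (0.030/0.060) × 3.8 = 1.9000
Sum = 2.2000 + 1.9000 = 4.1000

4.10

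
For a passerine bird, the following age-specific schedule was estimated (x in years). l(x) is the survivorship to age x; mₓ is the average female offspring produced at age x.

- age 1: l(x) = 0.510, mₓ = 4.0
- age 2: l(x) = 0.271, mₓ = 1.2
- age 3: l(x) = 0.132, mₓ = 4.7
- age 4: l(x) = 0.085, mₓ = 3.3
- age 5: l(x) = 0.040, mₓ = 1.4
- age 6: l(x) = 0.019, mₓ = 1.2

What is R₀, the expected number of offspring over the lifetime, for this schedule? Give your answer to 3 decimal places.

3.345

R₀ = Σ l(x) mₓ:
  age 1: 0.510 × 4.0 = 2.0400
  age 2: 0.271 × 1.2 = 0.3252
  age 3: 0.132 × 4.7 = 0.6204
  age 4: 0.085 × 3.3 = 0.2805
  age 5: 0.040 × 1.4 = 0.0560
  age 6: 0.019 × 1.2 = 0.0228
R₀ = 2.0400 + 0.3252 + 0.6204 + 0.2805 + 0.0560 + 0.0228 = 3.3449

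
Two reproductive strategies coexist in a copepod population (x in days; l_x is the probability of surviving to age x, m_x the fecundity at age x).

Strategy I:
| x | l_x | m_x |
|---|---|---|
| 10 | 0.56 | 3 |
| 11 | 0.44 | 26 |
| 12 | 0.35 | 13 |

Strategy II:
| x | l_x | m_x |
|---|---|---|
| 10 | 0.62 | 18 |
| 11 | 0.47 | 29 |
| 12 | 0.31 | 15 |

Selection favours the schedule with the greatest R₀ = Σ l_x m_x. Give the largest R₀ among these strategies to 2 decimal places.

Strategy I: R₀ = 0.56×3 + 0.44×26 + 0.35×13 = 17.6700
Strategy II: R₀ = 0.62×18 + 0.47×29 + 0.31×15 = 29.4400
Highest R₀: strategy II with 29.4400.

29.44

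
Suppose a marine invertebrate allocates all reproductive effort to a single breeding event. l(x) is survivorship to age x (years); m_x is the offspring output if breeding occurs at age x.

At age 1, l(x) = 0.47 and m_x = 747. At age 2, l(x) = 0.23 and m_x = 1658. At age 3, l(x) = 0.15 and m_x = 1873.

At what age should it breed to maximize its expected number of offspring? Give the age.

Expected offspring if breeding at age x = l(x) × m_x:
  age 1: 0.47 × 747 = 351.090
  age 2: 0.23 × 1658 = 381.340
  age 3: 0.15 × 1873 = 280.950
Maximum at age 2 (381.340).

2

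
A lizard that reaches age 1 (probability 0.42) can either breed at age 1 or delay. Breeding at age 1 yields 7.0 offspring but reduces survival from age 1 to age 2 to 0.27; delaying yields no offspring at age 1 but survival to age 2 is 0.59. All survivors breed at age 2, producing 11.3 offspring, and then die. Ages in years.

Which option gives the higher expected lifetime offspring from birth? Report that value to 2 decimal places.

4.22

breed at age 1: R₀ = 0.42 × (7.0 + 0.27 × 11.3) = 0.42 × 10.0510 = 4.2214
delay to age 2: R₀ = 0.42 × (0.59 × 11.3) = 0.42 × 6.6670 = 2.8001
Higher: breed at age 1 (4.2214).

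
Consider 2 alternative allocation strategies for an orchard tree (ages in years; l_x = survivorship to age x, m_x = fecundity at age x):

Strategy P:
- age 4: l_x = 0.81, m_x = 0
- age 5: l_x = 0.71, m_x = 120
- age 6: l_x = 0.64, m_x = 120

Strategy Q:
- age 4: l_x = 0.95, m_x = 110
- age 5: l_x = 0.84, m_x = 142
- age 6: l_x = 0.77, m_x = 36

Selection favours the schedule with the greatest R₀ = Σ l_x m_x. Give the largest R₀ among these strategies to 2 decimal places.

Strategy P: R₀ = 0.81×0 + 0.71×120 + 0.64×120 = 162.0000
Strategy Q: R₀ = 0.95×110 + 0.84×142 + 0.77×36 = 251.5000
Highest R₀: strategy Q with 251.5000.

251.50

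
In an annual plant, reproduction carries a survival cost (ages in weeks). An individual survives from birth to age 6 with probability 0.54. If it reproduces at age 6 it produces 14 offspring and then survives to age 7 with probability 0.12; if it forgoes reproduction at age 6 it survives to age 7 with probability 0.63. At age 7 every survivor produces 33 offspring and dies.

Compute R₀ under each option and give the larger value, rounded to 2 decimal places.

11.23

breed at age 6: R₀ = 0.54 × (14 + 0.12 × 33) = 0.54 × 17.9600 = 9.6984
delay to age 7: R₀ = 0.54 × (0.63 × 33) = 0.54 × 20.7900 = 11.2266
Higher: delay to age 7 (11.2266).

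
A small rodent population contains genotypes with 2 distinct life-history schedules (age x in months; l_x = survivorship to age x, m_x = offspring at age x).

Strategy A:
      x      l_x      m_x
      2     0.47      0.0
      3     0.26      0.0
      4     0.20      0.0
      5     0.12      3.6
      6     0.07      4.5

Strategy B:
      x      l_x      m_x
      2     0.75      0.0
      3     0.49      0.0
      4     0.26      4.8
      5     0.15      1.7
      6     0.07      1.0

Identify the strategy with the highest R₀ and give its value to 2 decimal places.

Strategy A: R₀ = 0.47×0.0 + 0.26×0.0 + 0.20×0.0 + 0.12×3.6 + 0.07×4.5 = 0.7470
Strategy B: R₀ = 0.75×0.0 + 0.49×0.0 + 0.26×4.8 + 0.15×1.7 + 0.07×1.0 = 1.5730
Highest R₀: strategy B with 1.5730.

1.57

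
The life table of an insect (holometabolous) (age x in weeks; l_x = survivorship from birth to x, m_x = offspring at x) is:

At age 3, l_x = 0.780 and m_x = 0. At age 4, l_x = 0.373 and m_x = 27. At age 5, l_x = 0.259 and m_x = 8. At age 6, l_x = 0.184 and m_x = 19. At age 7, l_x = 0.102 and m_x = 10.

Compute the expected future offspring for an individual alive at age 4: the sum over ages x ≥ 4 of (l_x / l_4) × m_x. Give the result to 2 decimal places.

l_4 = 0.373. Conditional survival from age 4 to x is l_x / l_4.
  x=4: (0.373/0.373) × 27 = 27.0000
  x=5: (0.259/0.373) × 8 = 5.5550
  x=6: (0.184/0.373) × 19 = 9.3727
  x=7: (0.102/0.373) × 10 = 2.7346
Sum = 27.0000 + 5.5550 + 9.3727 + 2.7346 = 44.6622

44.66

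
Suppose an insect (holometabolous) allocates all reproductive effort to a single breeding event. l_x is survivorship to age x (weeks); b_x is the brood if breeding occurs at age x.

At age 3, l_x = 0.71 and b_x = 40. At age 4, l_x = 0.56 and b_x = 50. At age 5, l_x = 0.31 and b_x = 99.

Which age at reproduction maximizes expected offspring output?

Expected offspring if breeding at age x = l_x × b_x:
  age 3: 0.71 × 40 = 28.400
  age 4: 0.56 × 50 = 28.000
  age 5: 0.31 × 99 = 30.690
Maximum at age 5 (30.690).

5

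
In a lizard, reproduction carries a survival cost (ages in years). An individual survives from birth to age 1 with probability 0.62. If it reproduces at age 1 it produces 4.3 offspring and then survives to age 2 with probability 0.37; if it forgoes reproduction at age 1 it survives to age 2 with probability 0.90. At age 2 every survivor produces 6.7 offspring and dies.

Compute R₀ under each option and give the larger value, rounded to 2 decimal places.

4.20

breed at age 1: R₀ = 0.62 × (4.3 + 0.37 × 6.7) = 0.62 × 6.7790 = 4.2030
delay to age 2: R₀ = 0.62 × (0.90 × 6.7) = 0.62 × 6.0300 = 3.7386
Higher: breed at age 1 (4.2030).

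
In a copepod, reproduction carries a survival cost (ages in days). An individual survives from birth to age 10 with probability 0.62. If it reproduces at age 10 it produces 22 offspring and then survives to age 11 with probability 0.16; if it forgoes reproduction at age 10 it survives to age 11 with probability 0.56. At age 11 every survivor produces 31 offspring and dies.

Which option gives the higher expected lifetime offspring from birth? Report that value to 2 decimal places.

16.72

breed at age 10: R₀ = 0.62 × (22 + 0.16 × 31) = 0.62 × 26.9600 = 16.7152
delay to age 11: R₀ = 0.62 × (0.56 × 31) = 0.62 × 17.3600 = 10.7632
Higher: breed at age 10 (16.7152).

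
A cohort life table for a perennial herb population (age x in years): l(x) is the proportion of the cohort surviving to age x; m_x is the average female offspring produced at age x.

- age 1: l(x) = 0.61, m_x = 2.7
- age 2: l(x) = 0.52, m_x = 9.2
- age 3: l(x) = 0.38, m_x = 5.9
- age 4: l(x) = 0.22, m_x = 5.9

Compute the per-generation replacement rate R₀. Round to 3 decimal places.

R₀ = Σ l(x) m_x:
  age 1: 0.61 × 2.7 = 1.6470
  age 2: 0.52 × 9.2 = 4.7840
  age 3: 0.38 × 5.9 = 2.2420
  age 4: 0.22 × 5.9 = 1.2980
R₀ = 1.6470 + 4.7840 + 2.2420 + 1.2980 = 9.9710

9.971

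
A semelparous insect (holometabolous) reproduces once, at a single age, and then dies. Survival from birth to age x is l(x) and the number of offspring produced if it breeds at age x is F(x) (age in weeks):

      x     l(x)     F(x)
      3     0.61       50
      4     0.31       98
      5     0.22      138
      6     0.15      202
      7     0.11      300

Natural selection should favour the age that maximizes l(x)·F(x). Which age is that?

7

Expected offspring if breeding at age x = l(x) × F(x):
  age 3: 0.61 × 50 = 30.500
  age 4: 0.31 × 98 = 30.380
  age 5: 0.22 × 138 = 30.360
  age 6: 0.15 × 202 = 30.300
  age 7: 0.11 × 300 = 33.000
Maximum at age 7 (33.000).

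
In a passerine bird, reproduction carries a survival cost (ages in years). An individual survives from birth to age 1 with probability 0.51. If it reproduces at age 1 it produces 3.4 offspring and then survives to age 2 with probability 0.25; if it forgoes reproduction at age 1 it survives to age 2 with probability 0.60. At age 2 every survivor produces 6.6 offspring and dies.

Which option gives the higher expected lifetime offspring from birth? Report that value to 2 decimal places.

breed at age 1: R₀ = 0.51 × (3.4 + 0.25 × 6.6) = 0.51 × 5.0500 = 2.5755
delay to age 2: R₀ = 0.51 × (0.60 × 6.6) = 0.51 × 3.9600 = 2.0196
Higher: breed at age 1 (2.5755).

2.58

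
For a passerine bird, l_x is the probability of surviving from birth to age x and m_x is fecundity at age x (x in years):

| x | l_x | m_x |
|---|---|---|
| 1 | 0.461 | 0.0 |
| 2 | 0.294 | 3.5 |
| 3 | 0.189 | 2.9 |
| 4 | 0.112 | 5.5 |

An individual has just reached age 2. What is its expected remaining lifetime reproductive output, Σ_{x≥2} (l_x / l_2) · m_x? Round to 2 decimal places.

l_2 = 0.294. Conditional survival from age 2 to x is l_x / l_2.
  x=2: (0.294/0.294) × 3.5 = 3.5000
  x=3: (0.189/0.294) × 2.9 = 1.8643
  x=4: (0.112/0.294) × 5.5 = 2.0952
Sum = 3.5000 + 1.8643 + 2.0952 = 7.4595

7.46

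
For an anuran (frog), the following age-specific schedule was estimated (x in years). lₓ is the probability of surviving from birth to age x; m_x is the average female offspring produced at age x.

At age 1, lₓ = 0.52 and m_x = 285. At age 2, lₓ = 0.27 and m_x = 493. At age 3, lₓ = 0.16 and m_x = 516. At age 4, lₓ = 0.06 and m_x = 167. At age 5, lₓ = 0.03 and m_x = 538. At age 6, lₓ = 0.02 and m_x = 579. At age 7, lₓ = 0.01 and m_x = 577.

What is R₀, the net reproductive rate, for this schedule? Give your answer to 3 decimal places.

407.380

R₀ = Σ lₓ m_x:
  age 1: 0.52 × 285 = 148.2000
  age 2: 0.27 × 493 = 133.1100
  age 3: 0.16 × 516 = 82.5600
  age 4: 0.06 × 167 = 10.0200
  age 5: 0.03 × 538 = 16.1400
  age 6: 0.02 × 579 = 11.5800
  age 7: 0.01 × 577 = 5.7700
R₀ = 148.2000 + 133.1100 + 82.5600 + 10.0200 + 16.1400 + 11.5800 + 5.7700 = 407.3800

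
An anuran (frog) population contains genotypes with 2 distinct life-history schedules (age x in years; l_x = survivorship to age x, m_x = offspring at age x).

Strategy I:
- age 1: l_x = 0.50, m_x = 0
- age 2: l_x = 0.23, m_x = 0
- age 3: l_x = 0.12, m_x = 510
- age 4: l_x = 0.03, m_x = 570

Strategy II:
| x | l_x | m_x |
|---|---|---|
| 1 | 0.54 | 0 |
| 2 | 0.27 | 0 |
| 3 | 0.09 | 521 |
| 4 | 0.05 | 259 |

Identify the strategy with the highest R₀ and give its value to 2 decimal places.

78.30

Strategy I: R₀ = 0.50×0 + 0.23×0 + 0.12×510 + 0.03×570 = 78.3000
Strategy II: R₀ = 0.54×0 + 0.27×0 + 0.09×521 + 0.05×259 = 59.8400
Highest R₀: strategy I with 78.3000.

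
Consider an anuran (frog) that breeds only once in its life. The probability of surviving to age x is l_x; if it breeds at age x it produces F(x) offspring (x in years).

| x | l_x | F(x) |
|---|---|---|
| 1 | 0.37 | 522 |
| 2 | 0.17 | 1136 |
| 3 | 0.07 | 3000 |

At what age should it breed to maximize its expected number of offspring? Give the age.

3

Expected offspring if breeding at age x = l_x × F(x):
  age 1: 0.37 × 522 = 193.140
  age 2: 0.17 × 1136 = 193.120
  age 3: 0.07 × 3000 = 210.000
Maximum at age 3 (210.000).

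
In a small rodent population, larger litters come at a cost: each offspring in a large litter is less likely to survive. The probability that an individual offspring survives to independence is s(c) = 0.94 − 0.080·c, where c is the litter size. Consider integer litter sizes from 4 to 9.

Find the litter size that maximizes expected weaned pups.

6

Expected weaned pups = c × s(c):
  c=4: 4 × 0.620 = 2.480
  c=5: 5 × 0.540 = 2.700
  c=6: 6 × 0.460 = 2.760
  c=7: 7 × 0.380 = 2.660
  c=8: 8 × 0.300 = 2.400
  c=9: 9 × 0.220 = 1.980
Maximum at c = 6 (2.760 weaned pups).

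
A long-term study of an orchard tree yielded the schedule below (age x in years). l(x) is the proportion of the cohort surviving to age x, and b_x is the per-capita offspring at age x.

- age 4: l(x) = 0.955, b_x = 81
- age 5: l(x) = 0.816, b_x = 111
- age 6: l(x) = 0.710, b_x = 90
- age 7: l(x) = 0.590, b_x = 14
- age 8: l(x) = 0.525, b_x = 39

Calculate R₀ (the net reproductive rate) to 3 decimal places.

260.566

R₀ = Σ l(x) b_x:
  age 4: 0.955 × 81 = 77.3550
  age 5: 0.816 × 111 = 90.5760
  age 6: 0.710 × 90 = 63.9000
  age 7: 0.590 × 14 = 8.2600
  age 8: 0.525 × 39 = 20.4750
R₀ = 77.3550 + 90.5760 + 63.9000 + 8.2600 + 20.4750 = 260.5660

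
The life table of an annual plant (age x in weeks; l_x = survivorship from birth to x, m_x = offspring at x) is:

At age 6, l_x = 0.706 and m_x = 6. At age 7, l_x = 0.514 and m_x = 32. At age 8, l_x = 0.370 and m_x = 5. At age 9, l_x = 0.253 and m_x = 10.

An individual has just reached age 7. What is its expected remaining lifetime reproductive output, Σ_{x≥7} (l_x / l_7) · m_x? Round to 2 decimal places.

l_7 = 0.514. Conditional survival from age 7 to x is l_x / l_7.
  x=7: (0.514/0.514) × 32 = 32.0000
  x=8: (0.370/0.514) × 5 = 3.5992
  x=9: (0.253/0.514) × 10 = 4.9222
Sum = 32.0000 + 3.5992 + 4.9222 = 40.5214

40.52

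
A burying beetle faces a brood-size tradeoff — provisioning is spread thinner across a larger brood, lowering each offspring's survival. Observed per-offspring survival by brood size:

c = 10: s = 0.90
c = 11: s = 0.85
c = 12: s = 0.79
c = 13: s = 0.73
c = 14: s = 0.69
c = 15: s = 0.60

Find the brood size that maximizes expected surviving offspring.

14

Expected surviving offspring = c × s(c):
  c=10: 10 × 0.90 = 9.000
  c=11: 11 × 0.85 = 9.350
  c=12: 12 × 0.79 = 9.480
  c=13: 13 × 0.73 = 9.490
  c=14: 14 × 0.69 = 9.660
  c=15: 15 × 0.60 = 9.000
Maximum at c = 14 (9.660 surviving offspring).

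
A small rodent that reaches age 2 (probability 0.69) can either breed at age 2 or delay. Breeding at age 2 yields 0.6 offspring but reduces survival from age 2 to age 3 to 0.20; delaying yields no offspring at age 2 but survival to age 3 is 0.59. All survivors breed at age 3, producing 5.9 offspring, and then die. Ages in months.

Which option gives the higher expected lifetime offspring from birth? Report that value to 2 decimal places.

breed at age 2: R₀ = 0.69 × (0.6 + 0.20 × 5.9) = 0.69 × 1.7800 = 1.2282
delay to age 3: R₀ = 0.69 × (0.59 × 5.9) = 0.69 × 3.4810 = 2.4019
Higher: delay to age 3 (2.4019).

2.40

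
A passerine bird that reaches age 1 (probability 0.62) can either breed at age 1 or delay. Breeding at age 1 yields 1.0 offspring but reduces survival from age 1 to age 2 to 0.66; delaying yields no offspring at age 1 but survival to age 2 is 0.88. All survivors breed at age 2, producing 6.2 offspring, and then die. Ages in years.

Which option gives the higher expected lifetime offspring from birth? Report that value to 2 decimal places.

3.38

breed at age 1: R₀ = 0.62 × (1.0 + 0.66 × 6.2) = 0.62 × 5.0920 = 3.1570
delay to age 2: R₀ = 0.62 × (0.88 × 6.2) = 0.62 × 5.4560 = 3.3827
Higher: delay to age 2 (3.3827).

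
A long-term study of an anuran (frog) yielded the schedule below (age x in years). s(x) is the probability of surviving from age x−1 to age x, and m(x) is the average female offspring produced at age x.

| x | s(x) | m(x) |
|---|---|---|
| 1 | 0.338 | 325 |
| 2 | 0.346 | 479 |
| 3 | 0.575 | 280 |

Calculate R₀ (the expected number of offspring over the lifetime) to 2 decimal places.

Survivorship from birth: l_x = s_1·s_2·…·s_x.
  l_1 = 0.33800
  l_2 = 0.11695
  l_3 = 0.06725
R₀ = Σ l_x m(x):
  age 1: 0.33800 × 325 = 109.8500
  age 2: 0.11695 × 479 = 56.0191
  age 3: 0.06725 × 280 = 18.8300
R₀ = 109.8500 + 56.0191 + 18.8300 = 184.6990

184.70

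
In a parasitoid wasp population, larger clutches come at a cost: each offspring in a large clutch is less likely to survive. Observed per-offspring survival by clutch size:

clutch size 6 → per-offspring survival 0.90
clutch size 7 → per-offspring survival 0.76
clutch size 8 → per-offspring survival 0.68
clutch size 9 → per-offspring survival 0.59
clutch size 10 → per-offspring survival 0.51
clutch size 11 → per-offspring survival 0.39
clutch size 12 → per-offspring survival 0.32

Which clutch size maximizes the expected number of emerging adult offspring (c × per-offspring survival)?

Expected emerging adult offspring = c × s(c):
  c=6: 6 × 0.90 = 5.400
  c=7: 7 × 0.76 = 5.320
  c=8: 8 × 0.68 = 5.440
  c=9: 9 × 0.59 = 5.310
  c=10: 10 × 0.51 = 5.100
  c=11: 11 × 0.39 = 4.290
  c=12: 12 × 0.32 = 3.840
Maximum at c = 8 (5.440 emerging adult offspring).

8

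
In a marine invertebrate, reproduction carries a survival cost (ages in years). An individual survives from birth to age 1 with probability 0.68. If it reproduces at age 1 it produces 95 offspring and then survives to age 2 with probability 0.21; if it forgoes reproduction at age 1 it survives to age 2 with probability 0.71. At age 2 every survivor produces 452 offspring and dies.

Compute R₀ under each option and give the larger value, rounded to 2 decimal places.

breed at age 1: R₀ = 0.68 × (95 + 0.21 × 452) = 0.68 × 189.9200 = 129.1456
delay to age 2: R₀ = 0.68 × (0.71 × 452) = 0.68 × 320.9200 = 218.2256
Higher: delay to age 2 (218.2256).

218.23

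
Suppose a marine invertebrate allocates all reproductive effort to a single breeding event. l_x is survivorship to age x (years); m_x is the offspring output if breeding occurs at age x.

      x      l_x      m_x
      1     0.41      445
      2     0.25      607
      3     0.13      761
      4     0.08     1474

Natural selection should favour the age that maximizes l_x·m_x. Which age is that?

Expected offspring if breeding at age x = l_x × m_x:
  age 1: 0.41 × 445 = 182.450
  age 2: 0.25 × 607 = 151.750
  age 3: 0.13 × 761 = 98.930
  age 4: 0.08 × 1474 = 117.920
Maximum at age 1 (182.450).

1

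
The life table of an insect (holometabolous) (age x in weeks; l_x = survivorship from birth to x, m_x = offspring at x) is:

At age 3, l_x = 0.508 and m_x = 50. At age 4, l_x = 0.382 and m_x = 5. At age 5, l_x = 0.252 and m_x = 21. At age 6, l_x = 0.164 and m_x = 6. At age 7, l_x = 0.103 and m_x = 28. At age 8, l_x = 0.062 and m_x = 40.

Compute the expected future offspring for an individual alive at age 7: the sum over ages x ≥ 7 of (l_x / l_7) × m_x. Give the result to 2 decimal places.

52.08

l_7 = 0.103. Conditional survival from age 7 to x is l_x / l_7.
  x=7: (0.103/0.103) × 28 = 28.0000
  x=8: (0.062/0.103) × 40 = 24.0777
Sum = 28.0000 + 24.0777 = 52.0777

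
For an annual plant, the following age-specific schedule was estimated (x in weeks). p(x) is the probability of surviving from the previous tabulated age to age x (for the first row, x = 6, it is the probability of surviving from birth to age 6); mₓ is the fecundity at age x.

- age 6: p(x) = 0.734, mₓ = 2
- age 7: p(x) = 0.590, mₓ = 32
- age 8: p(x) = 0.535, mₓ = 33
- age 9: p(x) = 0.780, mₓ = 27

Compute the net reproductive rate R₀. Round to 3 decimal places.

27.851

Survivorship from birth: l_x = p_6·p_7·…·p_x.
  l_6 = 0.73400
  l_7 = 0.43306
  l_8 = 0.23169
  l_9 = 0.18072
R₀ = Σ l_x mₓ:
  age 6: 0.73400 × 2 = 1.4680
  age 7: 0.43306 × 32 = 13.8579
  age 8: 0.23169 × 33 = 7.6458
  age 9: 0.18072 × 27 = 4.8794
R₀ = 1.4680 + 13.8579 + 7.6458 + 4.8794 = 27.8511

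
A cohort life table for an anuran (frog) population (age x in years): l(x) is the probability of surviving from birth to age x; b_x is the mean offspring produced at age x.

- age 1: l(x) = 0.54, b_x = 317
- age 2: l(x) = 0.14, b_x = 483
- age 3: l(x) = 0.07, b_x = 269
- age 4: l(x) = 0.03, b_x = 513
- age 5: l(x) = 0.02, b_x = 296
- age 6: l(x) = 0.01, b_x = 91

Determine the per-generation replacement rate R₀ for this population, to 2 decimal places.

279.85

R₀ = Σ l(x) b_x:
  age 1: 0.54 × 317 = 171.1800
  age 2: 0.14 × 483 = 67.6200
  age 3: 0.07 × 269 = 18.8300
  age 4: 0.03 × 513 = 15.3900
  age 5: 0.02 × 296 = 5.9200
  age 6: 0.01 × 91 = 0.9100
R₀ = 171.1800 + 67.6200 + 18.8300 + 15.3900 + 5.9200 + 0.9100 = 279.8500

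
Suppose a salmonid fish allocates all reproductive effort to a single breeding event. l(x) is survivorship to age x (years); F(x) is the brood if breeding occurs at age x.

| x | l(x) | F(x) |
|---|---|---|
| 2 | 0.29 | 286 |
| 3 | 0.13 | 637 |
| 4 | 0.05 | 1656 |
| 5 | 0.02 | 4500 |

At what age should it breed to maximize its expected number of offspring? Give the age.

5

Expected offspring if breeding at age x = l(x) × F(x):
  age 2: 0.29 × 286 = 82.940
  age 3: 0.13 × 637 = 82.810
  age 4: 0.05 × 1656 = 82.800
  age 5: 0.02 × 4500 = 90.000
Maximum at age 5 (90.000).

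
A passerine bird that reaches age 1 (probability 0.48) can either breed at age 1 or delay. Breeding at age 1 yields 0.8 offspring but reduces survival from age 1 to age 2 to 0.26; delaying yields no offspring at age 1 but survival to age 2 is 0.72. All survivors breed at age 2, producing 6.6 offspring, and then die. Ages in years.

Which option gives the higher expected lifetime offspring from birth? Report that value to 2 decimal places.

breed at age 1: R₀ = 0.48 × (0.8 + 0.26 × 6.6) = 0.48 × 2.5160 = 1.2077
delay to age 2: R₀ = 0.48 × (0.72 × 6.6) = 0.48 × 4.7520 = 2.2810
Higher: delay to age 2 (2.2810).

2.28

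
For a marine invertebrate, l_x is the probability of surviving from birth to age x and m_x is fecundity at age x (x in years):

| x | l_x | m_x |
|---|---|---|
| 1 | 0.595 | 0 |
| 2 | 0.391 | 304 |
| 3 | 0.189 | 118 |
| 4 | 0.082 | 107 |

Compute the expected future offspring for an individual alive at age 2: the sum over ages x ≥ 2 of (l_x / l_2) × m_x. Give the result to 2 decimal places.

383.48

l_2 = 0.391. Conditional survival from age 2 to x is l_x / l_2.
  x=2: (0.391/0.391) × 304 = 304.0000
  x=3: (0.189/0.391) × 118 = 57.0384
  x=4: (0.082/0.391) × 107 = 22.4399
Sum = 304.0000 + 57.0384 + 22.4399 = 383.4783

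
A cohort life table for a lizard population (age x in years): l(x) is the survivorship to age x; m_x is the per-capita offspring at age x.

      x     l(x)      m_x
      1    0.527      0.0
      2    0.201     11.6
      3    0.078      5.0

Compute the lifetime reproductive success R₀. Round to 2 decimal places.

2.72

R₀ = Σ l(x) m_x:
  age 1: 0.527 × 0.0 = 0.0000
  age 2: 0.201 × 11.6 = 2.3316
  age 3: 0.078 × 5.0 = 0.3900
R₀ = 0.0000 + 2.3316 + 0.3900 = 2.7216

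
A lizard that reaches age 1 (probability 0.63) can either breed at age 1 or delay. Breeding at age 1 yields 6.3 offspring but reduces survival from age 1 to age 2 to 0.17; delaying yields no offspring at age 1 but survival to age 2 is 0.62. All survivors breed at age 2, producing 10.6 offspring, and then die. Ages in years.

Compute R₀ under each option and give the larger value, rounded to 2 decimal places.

breed at age 1: R₀ = 0.63 × (6.3 + 0.17 × 10.6) = 0.63 × 8.1020 = 5.1043
delay to age 2: R₀ = 0.63 × (0.62 × 10.6) = 0.63 × 6.5720 = 4.1404
Higher: breed at age 1 (5.1043).

5.10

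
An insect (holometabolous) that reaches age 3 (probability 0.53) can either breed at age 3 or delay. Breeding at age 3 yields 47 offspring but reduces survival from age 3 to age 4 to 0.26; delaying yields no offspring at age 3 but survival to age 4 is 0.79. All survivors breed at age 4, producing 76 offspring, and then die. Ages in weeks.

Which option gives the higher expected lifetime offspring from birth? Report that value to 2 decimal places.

35.38

breed at age 3: R₀ = 0.53 × (47 + 0.26 × 76) = 0.53 × 66.7600 = 35.3828
delay to age 4: R₀ = 0.53 × (0.79 × 76) = 0.53 × 60.0400 = 31.8212
Higher: breed at age 3 (35.3828).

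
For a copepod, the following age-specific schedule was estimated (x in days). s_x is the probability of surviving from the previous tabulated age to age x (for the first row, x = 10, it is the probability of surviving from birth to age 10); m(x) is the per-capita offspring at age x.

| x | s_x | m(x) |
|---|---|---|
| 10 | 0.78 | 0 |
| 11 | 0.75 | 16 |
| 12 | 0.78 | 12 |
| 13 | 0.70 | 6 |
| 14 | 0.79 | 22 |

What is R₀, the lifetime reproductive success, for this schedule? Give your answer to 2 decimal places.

22.30

Survivorship from birth: l_x = s_10·s_11·…·s_x.
  l_10 = 0.78000
  l_11 = 0.58500
  l_12 = 0.45630
  l_13 = 0.31941
  l_14 = 0.25233
R₀ = Σ l_x m(x):
  age 10: 0.78000 × 0 = 0.0000
  age 11: 0.58500 × 16 = 9.3600
  age 12: 0.45630 × 12 = 5.4756
  age 13: 0.31941 × 6 = 1.9165
  age 14: 0.25233 × 22 = 5.5513
R₀ = 0.0000 + 9.3600 + 5.4756 + 1.9165 + 5.5513 = 22.3033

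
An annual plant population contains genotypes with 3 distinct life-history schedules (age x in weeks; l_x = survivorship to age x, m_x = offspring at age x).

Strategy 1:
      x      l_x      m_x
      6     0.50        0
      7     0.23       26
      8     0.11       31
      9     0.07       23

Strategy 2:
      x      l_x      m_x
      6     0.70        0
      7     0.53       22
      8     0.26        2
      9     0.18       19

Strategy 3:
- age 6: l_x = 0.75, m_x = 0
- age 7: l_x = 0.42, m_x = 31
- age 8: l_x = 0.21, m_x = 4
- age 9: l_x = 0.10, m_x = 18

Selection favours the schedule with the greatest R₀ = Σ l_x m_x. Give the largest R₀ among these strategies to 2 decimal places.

Strategy 1: R₀ = 0.50×0 + 0.23×26 + 0.11×31 + 0.07×23 = 11.0000
Strategy 2: R₀ = 0.70×0 + 0.53×22 + 0.26×2 + 0.18×19 = 15.6000
Strategy 3: R₀ = 0.75×0 + 0.42×31 + 0.21×4 + 0.10×18 = 15.6600
Highest R₀: strategy 3 with 15.6600.

15.66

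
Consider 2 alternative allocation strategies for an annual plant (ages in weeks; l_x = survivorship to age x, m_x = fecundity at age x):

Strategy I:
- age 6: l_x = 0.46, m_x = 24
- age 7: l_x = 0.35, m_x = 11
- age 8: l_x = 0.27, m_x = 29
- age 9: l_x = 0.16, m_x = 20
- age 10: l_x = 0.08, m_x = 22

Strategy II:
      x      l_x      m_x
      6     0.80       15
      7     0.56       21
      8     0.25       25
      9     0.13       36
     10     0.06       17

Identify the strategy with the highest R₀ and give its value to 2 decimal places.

35.71

Strategy I: R₀ = 0.46×24 + 0.35×11 + 0.27×29 + 0.16×20 + 0.08×22 = 27.6800
Strategy II: R₀ = 0.80×15 + 0.56×21 + 0.25×25 + 0.13×36 + 0.06×17 = 35.7100
Highest R₀: strategy II with 35.7100.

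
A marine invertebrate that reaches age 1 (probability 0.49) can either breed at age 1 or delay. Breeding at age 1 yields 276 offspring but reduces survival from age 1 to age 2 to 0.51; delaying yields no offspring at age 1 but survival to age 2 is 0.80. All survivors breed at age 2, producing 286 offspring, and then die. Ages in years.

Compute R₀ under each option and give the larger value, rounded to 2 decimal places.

206.71

breed at age 1: R₀ = 0.49 × (276 + 0.51 × 286) = 0.49 × 421.8600 = 206.7114
delay to age 2: R₀ = 0.49 × (0.80 × 286) = 0.49 × 228.8000 = 112.1120
Higher: breed at age 1 (206.7114).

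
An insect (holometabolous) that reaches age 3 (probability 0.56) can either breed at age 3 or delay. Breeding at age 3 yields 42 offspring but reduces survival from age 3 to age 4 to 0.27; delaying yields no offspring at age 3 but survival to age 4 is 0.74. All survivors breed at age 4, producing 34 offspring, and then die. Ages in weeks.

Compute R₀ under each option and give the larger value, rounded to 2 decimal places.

28.66

breed at age 3: R₀ = 0.56 × (42 + 0.27 × 34) = 0.56 × 51.1800 = 28.6608
delay to age 4: R₀ = 0.56 × (0.74 × 34) = 0.56 × 25.1600 = 14.0896
Higher: breed at age 3 (28.6608).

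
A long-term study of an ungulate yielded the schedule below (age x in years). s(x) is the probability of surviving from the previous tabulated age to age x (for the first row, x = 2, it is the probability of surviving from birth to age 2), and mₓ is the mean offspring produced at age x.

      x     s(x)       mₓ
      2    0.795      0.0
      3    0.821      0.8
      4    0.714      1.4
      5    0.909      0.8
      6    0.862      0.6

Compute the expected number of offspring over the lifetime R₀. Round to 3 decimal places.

Survivorship from birth: l_x = s_2·s_3·…·s_x.
  l_2 = 0.79500
  l_3 = 0.65270
  l_4 = 0.46602
  l_5 = 0.42362
  l_6 = 0.36516
R₀ = Σ l_x mₓ:
  age 2: 0.79500 × 0.0 = 0.0000
  age 3: 0.65270 × 0.8 = 0.5222
  age 4: 0.46602 × 1.4 = 0.6524
  age 5: 0.42362 × 0.8 = 0.3389
  age 6: 0.36516 × 0.6 = 0.2191
R₀ = 0.0000 + 0.5222 + 0.6524 + 0.3389 + 0.2191 = 1.7326

1.733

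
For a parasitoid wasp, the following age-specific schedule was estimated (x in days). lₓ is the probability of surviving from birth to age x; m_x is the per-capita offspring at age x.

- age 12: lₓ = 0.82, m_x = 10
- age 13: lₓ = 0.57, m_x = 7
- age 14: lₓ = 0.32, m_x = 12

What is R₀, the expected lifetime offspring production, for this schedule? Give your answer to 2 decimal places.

16.03

R₀ = Σ lₓ m_x:
  age 12: 0.82 × 10 = 8.2000
  age 13: 0.57 × 7 = 3.9900
  age 14: 0.32 × 12 = 3.8400
R₀ = 8.2000 + 3.9900 + 3.8400 = 16.0300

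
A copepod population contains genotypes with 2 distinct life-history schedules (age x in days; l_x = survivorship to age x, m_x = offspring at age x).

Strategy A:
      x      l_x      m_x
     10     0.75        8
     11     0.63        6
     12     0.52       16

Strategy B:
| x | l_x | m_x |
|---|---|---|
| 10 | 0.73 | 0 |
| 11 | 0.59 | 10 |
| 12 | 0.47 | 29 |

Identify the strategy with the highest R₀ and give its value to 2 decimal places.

Strategy A: R₀ = 0.75×8 + 0.63×6 + 0.52×16 = 18.1000
Strategy B: R₀ = 0.73×0 + 0.59×10 + 0.47×29 = 19.5300
Highest R₀: strategy B with 19.5300.

19.53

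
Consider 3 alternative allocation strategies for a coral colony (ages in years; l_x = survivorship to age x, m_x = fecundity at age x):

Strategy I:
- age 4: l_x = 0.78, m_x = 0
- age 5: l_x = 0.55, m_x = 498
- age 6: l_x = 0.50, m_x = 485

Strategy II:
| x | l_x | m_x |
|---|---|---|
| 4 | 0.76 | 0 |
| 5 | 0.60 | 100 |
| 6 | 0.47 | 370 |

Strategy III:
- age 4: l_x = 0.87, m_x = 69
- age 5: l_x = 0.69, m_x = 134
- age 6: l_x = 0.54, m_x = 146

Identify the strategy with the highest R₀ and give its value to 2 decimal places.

Strategy I: R₀ = 0.78×0 + 0.55×498 + 0.50×485 = 516.4000
Strategy II: R₀ = 0.76×0 + 0.60×100 + 0.47×370 = 233.9000
Strategy III: R₀ = 0.87×69 + 0.69×134 + 0.54×146 = 231.3300
Highest R₀: strategy I with 516.4000.

516.40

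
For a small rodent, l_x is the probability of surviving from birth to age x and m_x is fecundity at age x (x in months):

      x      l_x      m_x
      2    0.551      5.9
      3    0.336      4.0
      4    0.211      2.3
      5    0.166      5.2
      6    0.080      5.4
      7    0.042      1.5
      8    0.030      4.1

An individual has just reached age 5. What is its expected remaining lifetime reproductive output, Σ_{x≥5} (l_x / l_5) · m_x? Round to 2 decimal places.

l_5 = 0.166. Conditional survival from age 5 to x is l_x / l_5.
  x=5: (0.166/0.166) × 5.2 = 5.2000
  x=6: (0.080/0.166) × 5.4 = 2.6024
  x=7: (0.042/0.166) × 1.5 = 0.3795
  x=8: (0.030/0.166) × 4.1 = 0.7410
Sum = 5.2000 + 2.6024 + 0.3795 + 0.7410 = 8.9229

8.92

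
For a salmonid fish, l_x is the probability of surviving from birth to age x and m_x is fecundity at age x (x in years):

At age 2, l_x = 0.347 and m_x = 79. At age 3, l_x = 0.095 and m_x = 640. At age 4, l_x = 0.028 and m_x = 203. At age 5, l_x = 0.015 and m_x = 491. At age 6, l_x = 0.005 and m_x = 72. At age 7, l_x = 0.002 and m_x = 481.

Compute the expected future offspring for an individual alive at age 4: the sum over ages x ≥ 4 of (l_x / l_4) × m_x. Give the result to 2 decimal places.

513.25

l_4 = 0.028. Conditional survival from age 4 to x is l_x / l_4.
  x=4: (0.028/0.028) × 203 = 203.0000
  x=5: (0.015/0.028) × 491 = 263.0357
  x=6: (0.005/0.028) × 72 = 12.8571
  x=7: (0.002/0.028) × 481 = 34.3571
Sum = 203.0000 + 263.0357 + 12.8571 + 34.3571 = 513.2500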